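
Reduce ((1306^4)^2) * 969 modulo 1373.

840

(1306)^4 ≡ 973 (mod 1373)
(973)^2 ≡ 732 (mod 1373)
732 * 969 = 709308 ≡ 840 (mod 1373)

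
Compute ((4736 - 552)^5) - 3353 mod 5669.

4736 - 552 = 4184
(4184)^5 ≡ 5332 (mod 5669)
5332 - 3353 = 1979

1979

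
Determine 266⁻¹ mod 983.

85

983 = 3·266 + 185
266 = 1·185 + 81
185 = 2·81 + 23
81 = 3·23 + 12
23 = 1·12 + 11
12 = 1·11 + 1
11 = 11·1 + 0
gcd(266, 983) = 1, so the inverse exists.
Bézout: 1 = −23·983 + 85·266.
So 266⁻¹ ≡ 85 (mod 983).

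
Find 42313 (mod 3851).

3803

42313 = 10·3851 + 3803, so 42313 ≡ 3803 (mod 3851).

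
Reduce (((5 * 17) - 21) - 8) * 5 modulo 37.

5 * 17 = 85 ≡ 11 (mod 37)
11 - 21 = -10 ≡ 27 (mod 37)
27 - 8 = 19
19 * 5 = 95 ≡ 21 (mod 37)

21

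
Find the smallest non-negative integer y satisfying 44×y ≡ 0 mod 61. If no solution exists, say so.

0

gcd(44, 61) = 1, so a unique solution mod 61 exists.
44⁻¹ ≡ 43 (mod 61).
y ≡ 43×0 ≡ 0 (mod 61).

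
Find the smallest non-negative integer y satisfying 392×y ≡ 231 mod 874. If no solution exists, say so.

no solution

gcd(392, 874) = 2, and 2 does not divide 231.
So the congruence has no solution.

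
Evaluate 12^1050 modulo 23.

1050 in binary is 10000011010, i.e. 1050 = 1024 + 16 + 8 + 2.
12^1 ≡ 12 (mod 23)
12^2 ≡ 12^2 = 144 ≡ 6 (mod 23)
12^4 ≡ 6^2 = 36 ≡ 13 (mod 23)
12^8 ≡ 13^2 = 169 ≡ 8 (mod 23)
12^16 ≡ 8^2 = 64 ≡ 18 (mod 23)
12^32 ≡ 18^2 = 324 ≡ 2 (mod 23)
12^64 ≡ 2^2 = 4 (mod 23)
12^128 ≡ 4^2 = 16 (mod 23)
12^256 ≡ 16^2 = 256 ≡ 3 (mod 23)
12^512 ≡ 3^2 = 9 (mod 23)
12^1024 ≡ 9^2 = 81 ≡ 12 (mod 23)
12^1050 = 12^1024 · 12^16 · 12^8 · 12^2 ≡ 12 · 18 · 8 · 6 (mod 23).
Accumulate the product:
12 · 18 = 216 ≡ 9
9 · 8 = 72 ≡ 3
3 · 6 = 18

18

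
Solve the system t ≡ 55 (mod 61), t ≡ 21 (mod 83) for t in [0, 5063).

61⁻¹ mod 83: 61×49 ≡ 1 (mod 83), so 61⁻¹ ≡ 49.
t = 55 + 61×((21 − 55)×49 mod 83) = 55 + 61×77 = 4752.
Check: 4752 mod 61 = 55, 4752 mod 83 = 21. ✓

4752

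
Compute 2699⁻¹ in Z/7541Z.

5493

By the extended Euclidean algorithm:
7541 = 2*2699 + 2143
2699 = 1*2143 + 556
2143 = 3*556 + 475
556 = 1*475 + 81
475 = 5*81 + 70
81 = 1*70 + 11
70 = 6*11 + 4
11 = 2*4 + 3
4 = 1*3 + 1
3 = 3*1 + 0
gcd(2699, 7541) = 1, so the inverse exists.
Back-substitute for 1:
1 = 1*4 − 1*3
  = −1*11 + 3*4
  = 3*70 − 19*11
  = −19*81 + 22*70
  = 22*475 − 129*81
  = −129*556 + 151*475
  = 151*2143 − 582*556
  = −582*2699 + 733*2143
  = 733*7541 − 2048*2699
So 2699⁻¹ ≡ −2048 ≡ 5493 (mod 7541).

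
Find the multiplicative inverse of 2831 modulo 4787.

4787 = 1×2831 + 1956
2831 = 1×1956 + 875
1956 = 2×875 + 206
875 = 4×206 + 51
206 = 4×51 + 2
51 = 25×2 + 1
2 = 2×1 + 0
gcd(2831, 4787) = 1, so the inverse exists.
Back-substitute for 1:
1 = 1×51 − 25×2
  = −25×206 + 101×51
  = 101×875 − 429×206
  = −429×1956 + 959×875
  = 959×2831 − 1388×1956
  = −1388×4787 + 2347×2831
So 2831⁻¹ ≡ 2347 (mod 4787).

2347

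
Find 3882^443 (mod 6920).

4888

Compute successive squares:
443 in binary is 110111011, i.e. 443 = 256 + 128 + 32 + 16 + 8 + 2 + 1.
3882^1 ≡ 3882 (mod 6920)
3882^2 ≡ 3882^2 = 15069924 ≡ 5084 (mod 6920)
3882^4 ≡ 5084^2 = 25847056 ≡ 856 (mod 6920)
3882^8 ≡ 856^2 = 732736 ≡ 6136 (mod 6920)
3882^16 ≡ 6136^2 = 37650496 ≡ 5696 (mod 6920)
3882^32 ≡ 5696^2 = 32444416 ≡ 3456 (mod 6920)
3882^64 ≡ 3456^2 = 11943936 ≡ 16 (mod 6920)
3882^128 ≡ 16^2 = 256 (mod 6920)
3882^256 ≡ 256^2 = 65536 ≡ 3256 (mod 6920)
3882^443 = 3882^256 * 3882^128 * 3882^32 * 3882^16 * 3882^8 * 3882^2 * 3882^1 ≡ 3256 * 256 * 3456 * 5696 * 6136 * 5084 * 3882 (mod 6920).
Accumulate the product:
3256 * 256 = 833536 ≡ 3136
3136 * 3456 = 10838016 ≡ 1296
1296 * 5696 = 7382016 ≡ 5296
5296 * 6136 = 32496256 ≡ 6856
6856 * 5084 = 34855904 ≡ 6784
6784 * 3882 = 26335488 ≡ 4888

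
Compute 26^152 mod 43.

Using repeated squaring:
152 in binary is 10011000, i.e. 152 = 128 + 16 + 8.
26^1 ≡ 26 (mod 43)
26^2 ≡ 26^2 = 676 ≡ 31 (mod 43)
26^4 ≡ 31^2 = 961 ≡ 15 (mod 43)
26^8 ≡ 15^2 = 225 ≡ 10 (mod 43)
26^16 ≡ 10^2 = 100 ≡ 14 (mod 43)
26^32 ≡ 14^2 = 196 ≡ 24 (mod 43)
26^64 ≡ 24^2 = 576 ≡ 17 (mod 43)
26^128 ≡ 17^2 = 289 ≡ 31 (mod 43)
26^152 = 26^128 × 26^16 × 26^8 ≡ 31 × 14 × 10 (mod 43).
Accumulate the product:
31 × 14 = 434 ≡ 4
4 × 10 = 40

40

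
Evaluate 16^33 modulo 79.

33 in binary is 100001, i.e. 33 = 32 + 1.
16^1 ≡ 16 (mod 79)
16^2 ≡ 16^2 = 256 ≡ 19 (mod 79)
16^4 ≡ 19^2 = 361 ≡ 45 (mod 79)
16^8 ≡ 45^2 = 2025 ≡ 50 (mod 79)
16^16 ≡ 50^2 = 2500 ≡ 51 (mod 79)
16^32 ≡ 51^2 = 2601 ≡ 73 (mod 79)
16^33 = 16^32 · 16^1 ≡ 73 · 16 (mod 79).
73 · 16 = 1168 ≡ 62 (mod 79).

62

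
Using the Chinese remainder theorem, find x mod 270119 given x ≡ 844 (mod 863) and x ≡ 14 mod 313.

863⁻¹ mod 313: 863×70 ≡ 1 (mod 313), so 863⁻¹ ≡ 70.
x = 844 + 863×((14 − 844)×70 mod 313) = 844 + 863×118 = 102678.
Check: 102678 mod 863 = 844, 102678 mod 313 = 14. ✓

102678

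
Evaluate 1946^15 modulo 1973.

1514

15 in binary is 1111, i.e. 15 = 8 + 4 + 2 + 1.
1946^1 ≡ 1946 (mod 1973)
1946^2 ≡ 1946^2 = 3786916 ≡ 729 (mod 1973)
1946^4 ≡ 729^2 = 531441 ≡ 704 (mod 1973)
1946^8 ≡ 704^2 = 495616 ≡ 393 (mod 1973)
1946^15 = 1946^8 × 1946^4 × 1946^2 × 1946^1 ≡ 393 × 704 × 729 × 1946 (mod 1973).
Accumulate the product:
393 × 704 = 276672 ≡ 452
452 × 729 = 329508 ≡ 17
17 × 1946 = 33082 ≡ 1514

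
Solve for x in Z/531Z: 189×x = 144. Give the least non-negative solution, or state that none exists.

12

gcd(189, 531) = 9, and 9 | 144, so solutions exist.
Divide through by 9: 21×x = 16 (mod 59).
21⁻¹ ≡ 45 (mod 59).
x ≡ 45×16 ≡ 12 (mod 59).
The smallest non-negative solution is x = 12.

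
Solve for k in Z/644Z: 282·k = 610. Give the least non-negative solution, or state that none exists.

25

gcd(282, 644) = 2, and 2 | 610, so solutions exist.
Divide through by 2: 141·k mod 322 = 305.
141⁻¹ ≡ 169 (mod 322).
k ≡ 169·305 ≡ 25 (mod 322).
The smallest non-negative solution is k = 25.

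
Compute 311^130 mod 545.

136

130 in binary is 10000010, i.e. 130 = 128 + 2.
311^1 ≡ 311 (mod 545)
311^2 ≡ 311^2 = 96721 ≡ 256 (mod 545)
311^4 ≡ 256^2 = 65536 ≡ 136 (mod 545)
311^8 ≡ 136^2 = 18496 ≡ 511 (mod 545)
311^16 ≡ 511^2 = 261121 ≡ 66 (mod 545)
311^32 ≡ 66^2 = 4356 ≡ 541 (mod 545)
311^64 ≡ 541^2 = 292681 ≡ 16 (mod 545)
311^128 ≡ 16^2 = 256 (mod 545)
311^130 = 311^128 * 311^2 ≡ 256 * 256 (mod 545).
256 * 256 = 65536 ≡ 136 (mod 545).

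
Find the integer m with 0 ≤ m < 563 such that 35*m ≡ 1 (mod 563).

370

Apply the Euclidean algorithm and back-substitute:
563 = 16·35 + 3
35 = 11·3 + 2
3 = 1·2 + 1
2 = 2·1 + 0
gcd(35, 563) = 1, so the inverse exists.
Bézout: 1 = 12·563 − 193·35.
So 35⁻¹ ≡ −193 ≡ 370 (mod 563).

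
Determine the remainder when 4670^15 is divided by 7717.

15 in binary is 1111, i.e. 15 = 8 + 4 + 2 + 1.
4670^1 ≡ 4670 (mod 7717)
4670^2 ≡ 4670^2 = 21808900 ≡ 658 (mod 7717)
4670^4 ≡ 658^2 = 432964 ≡ 812 (mod 7717)
4670^8 ≡ 812^2 = 659344 ≡ 3399 (mod 7717)
4670^15 = 4670^8 · 4670^4 · 4670^2 · 4670^1 ≡ 3399 · 812 · 658 · 4670 (mod 7717).
Accumulate the product:
3399 · 812 = 2759988 ≡ 5019
5019 · 658 = 3302502 ≡ 7343
7343 · 4670 = 34291810 ≡ 5179

5179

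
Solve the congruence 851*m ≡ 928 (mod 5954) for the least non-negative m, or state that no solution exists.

4150

gcd(851, 5954) = 1, so a unique solution mod 5954 exists.
851⁻¹ ≡ 1987 (mod 5954).
m ≡ 1987*928 ≡ 4150 (mod 5954).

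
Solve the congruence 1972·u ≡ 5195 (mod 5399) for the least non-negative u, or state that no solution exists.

gcd(1972, 5399) = 1, so a unique solution mod 5399 exists.
1972⁻¹ ≡ 4668 (mod 5399).
u ≡ 4668·5195 ≡ 3351 (mod 5399).

3351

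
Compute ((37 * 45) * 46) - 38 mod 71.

37 * 45 = 1665 ≡ 32 (mod 71)
32 * 46 = 1472 ≡ 52 (mod 71)
52 - 38 = 14

14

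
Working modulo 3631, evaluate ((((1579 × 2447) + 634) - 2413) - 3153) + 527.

1579 × 2447 = 3863813 ≡ 429 (mod 3631)
429 + 634 = 1063
1063 - 2413 = -1350 ≡ 2281 (mod 3631)
2281 - 3153 = -872 ≡ 2759 (mod 3631)
2759 + 527 = 3286

3286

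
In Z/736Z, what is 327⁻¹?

727

736 = 2·327 + 82
327 = 3·82 + 81
82 = 1·81 + 1
81 = 81·1 + 0
gcd(327, 736) = 1, so the inverse exists.
Bézout: 1 = 4·736 − 9·327.
So 327⁻¹ ≡ −9 ≡ 727 (mod 736).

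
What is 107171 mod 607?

107171 = 176×607 + 339, so 107171 ≡ 339 (mod 607).

339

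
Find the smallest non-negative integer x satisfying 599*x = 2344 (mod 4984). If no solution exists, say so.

gcd(599, 4984) = 1, so a unique solution mod 4984 exists.
599⁻¹ ≡ 4335 (mod 4984).
x ≡ 4335*2344 ≡ 3848 (mod 4984).

3848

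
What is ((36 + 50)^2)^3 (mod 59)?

57

36 + 50 = 86 ≡ 27 (mod 59)
(27)^2 ≡ 21 (mod 59)
(21)^3 ≡ 57 (mod 59)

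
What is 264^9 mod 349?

Using repeated squaring:
264^1 ≡ 264 (mod 349)
264^2 ≡ 264^2 = 69696 ≡ 245 (mod 349)
264^4 ≡ 245^2 = 60025 ≡ 346 (mod 349)
264^8 ≡ 346^2 = 119716 ≡ 9 (mod 349)
264^9 = 264^8 · 264^1 ≡ 9 · 264 (mod 349).
9 · 264 = 2376 ≡ 282 (mod 349).

282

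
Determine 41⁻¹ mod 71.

71 = 1×41 + 30
41 = 1×30 + 11
30 = 2×11 + 8
11 = 1×8 + 3
8 = 2×3 + 2
3 = 1×2 + 1
2 = 2×1 + 0
gcd(41, 71) = 1, so the inverse exists.
Back-substitute for 1:
1 = 1×3 − 1×2
  = −1×8 + 3×3
  = 3×11 − 4×8
  = −4×30 + 11×11
  = 11×41 − 15×30
  = −15×71 + 26×41
So 41⁻¹ ≡ 26 (mod 71).

26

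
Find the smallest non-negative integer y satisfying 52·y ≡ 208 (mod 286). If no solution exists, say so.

gcd(52, 286) = 26, and 26 | 208, so solutions exist.
Divide through by 26: 2·y ≡ 8 mod 11.
2⁻¹ ≡ 6 (mod 11).
y ≡ 6·8 ≡ 4 (mod 11).
The smallest non-negative solution is y = 4.

4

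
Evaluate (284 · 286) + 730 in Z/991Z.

692

284 · 286 = 81224 ≡ 953 (mod 991)
953 + 730 = 1683 ≡ 692 (mod 991)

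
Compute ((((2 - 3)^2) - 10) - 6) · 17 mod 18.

15

2 - 3 = -1 ≡ 17 (mod 18)
(17)^2 ≡ 1 (mod 18)
1 - 10 = -9 ≡ 9 (mod 18)
9 - 6 = 3
3 · 17 = 51 ≡ 15 (mod 18)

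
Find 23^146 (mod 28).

25

146 in binary is 10010010, i.e. 146 = 128 + 16 + 2.
23^1 ≡ 23 (mod 28)
23^2 ≡ 23^2 = 529 ≡ 25 (mod 28)
23^4 ≡ 25^2 = 625 ≡ 9 (mod 28)
23^8 ≡ 9^2 = 81 ≡ 25 (mod 28)
23^16 ≡ 25^2 = 625 ≡ 9 (mod 28)
23^32 ≡ 9^2 = 81 ≡ 25 (mod 28)
23^64 ≡ 25^2 = 625 ≡ 9 (mod 28)
23^128 ≡ 9^2 = 81 ≡ 25 (mod 28)
23^146 = 23^128 × 23^16 × 23^2 ≡ 25 × 9 × 25 (mod 28).
Accumulate the product:
25 × 9 = 225 ≡ 1
1 × 25 = 25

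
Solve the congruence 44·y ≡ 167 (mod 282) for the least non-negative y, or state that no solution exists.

no solution

gcd(44, 282) = 2, and 2 does not divide 167.
So the congruence has no solution.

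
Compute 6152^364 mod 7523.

Compute successive squares:
364 in binary is 101101100, i.e. 364 = 256 + 64 + 32 + 8 + 4.
6152^1 ≡ 6152 (mod 7523)
6152^2 ≡ 6152^2 = 37847104 ≡ 6414 (mod 7523)
6152^4 ≡ 6414^2 = 41139396 ≡ 3632 (mod 7523)
6152^8 ≡ 3632^2 = 13191424 ≡ 3605 (mod 7523)
6152^16 ≡ 3605^2 = 12996025 ≡ 3804 (mod 7523)
6152^32 ≡ 3804^2 = 14470416 ≡ 3687 (mod 7523)
6152^64 ≡ 3687^2 = 13593969 ≡ 7431 (mod 7523)
6152^128 ≡ 7431^2 = 55219761 ≡ 941 (mod 7523)
6152^256 ≡ 941^2 = 885481 ≡ 5290 (mod 7523)
6152^364 = 6152^256 · 6152^64 · 6152^32 · 6152^8 · 6152^4 ≡ 5290 · 7431 · 3687 · 3605 · 3632 (mod 7523).
Accumulate the product:
5290 · 7431 = 39309990 ≡ 2315
2315 · 3687 = 8535405 ≡ 4323
4323 · 3605 = 15584415 ≡ 4282
4282 · 3632 = 15552224 ≡ 2183

2183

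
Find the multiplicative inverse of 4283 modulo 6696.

2195

Run the extended Euclidean algorithm:
6696 = 1·4283 + 2413
4283 = 1·2413 + 1870
2413 = 1·1870 + 543
1870 = 3·543 + 241
543 = 2·241 + 61
241 = 3·61 + 58
61 = 1·58 + 3
58 = 19·3 + 1
3 = 3·1 + 0
gcd(4283, 6696) = 1, so the inverse exists.
Back-substitute for 1:
1 = 1·58 − 19·3
  = −19·61 + 20·58
  = 20·241 − 79·61
  = −79·543 + 178·241
  = 178·1870 − 613·543
  = −613·2413 + 791·1870
  = 791·4283 − 1404·2413
  = −1404·6696 + 2195·4283
So 4283⁻¹ ≡ 2195 (mod 6696).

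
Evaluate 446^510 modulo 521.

447

Compute successive squares:
446^1 ≡ 446 (mod 521)
446^2 ≡ 446^2 = 198916 ≡ 415 (mod 521)
446^4 ≡ 415^2 = 172225 ≡ 295 (mod 521)
446^8 ≡ 295^2 = 87025 ≡ 18 (mod 521)
446^16 ≡ 18^2 = 324 (mod 521)
446^32 ≡ 324^2 = 104976 ≡ 255 (mod 521)
446^64 ≡ 255^2 = 65025 ≡ 421 (mod 521)
446^128 ≡ 421^2 = 177241 ≡ 101 (mod 521)
446^256 ≡ 101^2 = 10201 ≡ 302 (mod 521)
446^510 = 446^256 × 446^128 × 446^64 × 446^32 × 446^16 × 446^8 × 446^4 × 446^2 ≡ 302 × 101 × 421 × 255 × 324 × 18 × 295 × 415 (mod 521).
Accumulate the product:
302 × 101 = 30502 ≡ 284
284 × 421 = 119564 ≡ 255
255 × 255 = 65025 ≡ 421
421 × 324 = 136404 ≡ 423
423 × 18 = 7614 ≡ 320
320 × 295 = 94400 ≡ 99
99 × 415 = 41085 ≡ 447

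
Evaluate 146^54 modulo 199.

125

Compute successive squares:
146^1 ≡ 146 (mod 199)
146^2 ≡ 146^2 = 21316 ≡ 23 (mod 199)
146^4 ≡ 23^2 = 529 ≡ 131 (mod 199)
146^8 ≡ 131^2 = 17161 ≡ 47 (mod 199)
146^16 ≡ 47^2 = 2209 ≡ 20 (mod 199)
146^32 ≡ 20^2 = 400 ≡ 2 (mod 199)
146^54 = 146^32 · 146^16 · 146^4 · 146^2 ≡ 2 · 20 · 131 · 23 (mod 199).
Accumulate the product:
2 · 20 = 40
40 · 131 = 5240 ≡ 66
66 · 23 = 1518 ≡ 125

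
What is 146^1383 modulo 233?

Compute successive squares:
1383 in binary is 10101100111, i.e. 1383 = 1024 + 256 + 64 + 32 + 4 + 2 + 1.
146^1 ≡ 146 (mod 233)
146^2 ≡ 146^2 = 21316 ≡ 113 (mod 233)
146^4 ≡ 113^2 = 12769 ≡ 187 (mod 233)
146^8 ≡ 187^2 = 34969 ≡ 19 (mod 233)
146^16 ≡ 19^2 = 361 ≡ 128 (mod 233)
146^32 ≡ 128^2 = 16384 ≡ 74 (mod 233)
146^64 ≡ 74^2 = 5476 ≡ 117 (mod 233)
146^128 ≡ 117^2 = 13689 ≡ 175 (mod 233)
146^256 ≡ 175^2 = 30625 ≡ 102 (mod 233)
146^512 ≡ 102^2 = 10404 ≡ 152 (mod 233)
146^1024 ≡ 152^2 = 23104 ≡ 37 (mod 233)
146^1383 = 146^1024 × 146^256 × 146^64 × 146^32 × 146^4 × 146^2 × 146^1 ≡ 37 × 102 × 117 × 74 × 187 × 113 × 146 (mod 233).
Accumulate the product:
37 × 102 = 3774 ≡ 46
46 × 117 = 5382 ≡ 23
23 × 74 = 1702 ≡ 71
71 × 187 = 13277 ≡ 229
229 × 113 = 25877 ≡ 14
14 × 146 = 2044 ≡ 180

180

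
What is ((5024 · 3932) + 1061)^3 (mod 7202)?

801

5024 · 3932 = 19754368 ≡ 6484 (mod 7202)
6484 + 1061 = 7545 ≡ 343 (mod 7202)
(343)^3 ≡ 801 (mod 7202)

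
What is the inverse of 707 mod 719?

659

Apply the Euclidean algorithm and back-substitute:
719 = 1·707 + 12
707 = 58·12 + 11
12 = 1·11 + 1
11 = 11·1 + 0
gcd(707, 719) = 1, so the inverse exists.
Back-substitute for 1:
1 = 1·12 − 1·11
  = −1·707 + 59·12
  = 59·719 − 60·707
So 707⁻¹ ≡ −60 ≡ 659 (mod 719).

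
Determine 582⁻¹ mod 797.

215

797 = 1*582 + 215
582 = 2*215 + 152
215 = 1*152 + 63
152 = 2*63 + 26
63 = 2*26 + 11
26 = 2*11 + 4
11 = 2*4 + 3
4 = 1*3 + 1
3 = 3*1 + 0
gcd(582, 797) = 1, so the inverse exists.
Back-substitute for 1:
1 = 1*4 − 1*3
  = −1*11 + 3*4
  = 3*26 − 7*11
  = −7*63 + 17*26
  = 17*152 − 41*63
  = −41*215 + 58*152
  = 58*582 − 157*215
  = −157*797 + 215*582
So 582⁻¹ ≡ 215 (mod 797).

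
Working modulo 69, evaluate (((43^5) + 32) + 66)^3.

48

(43)^5 ≡ 10 (mod 69)
10 + 32 = 42
42 + 66 = 108 ≡ 39 (mod 69)
(39)^3 ≡ 48 (mod 69)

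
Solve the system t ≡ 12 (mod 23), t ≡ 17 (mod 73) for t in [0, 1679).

23⁻¹ mod 73: 23*54 ≡ 1 (mod 73), so 23⁻¹ ≡ 54.
t = 12 + 23*((17 − 12)*54 mod 73) = 12 + 23*51 = 1185.

1185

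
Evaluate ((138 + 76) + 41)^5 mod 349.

138 + 76 = 214
214 + 41 = 255
(255)^5 ≡ 157 (mod 349)

157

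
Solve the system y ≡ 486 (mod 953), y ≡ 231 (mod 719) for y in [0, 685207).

953⁻¹ mod 719: 953*169 ≡ 1 (mod 719), so 953⁻¹ ≡ 169.
y = 486 + 953*((231 − 486)*169 mod 719) = 486 + 953*45 = 43371.
Check: 43371 mod 953 = 486, 43371 mod 719 = 231. ✓

43371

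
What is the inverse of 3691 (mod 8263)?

8263 = 2×3691 + 881
3691 = 4×881 + 167
881 = 5×167 + 46
167 = 3×46 + 29
46 = 1×29 + 17
29 = 1×17 + 12
17 = 1×12 + 5
12 = 2×5 + 2
5 = 2×2 + 1
2 = 2×1 + 0
gcd(3691, 8263) = 1, so the inverse exists.
Back-substitute for 1:
1 = 1×5 − 2×2
  = −2×12 + 5×5
  = 5×17 − 7×12
  = −7×29 + 12×17
  = 12×46 − 19×29
  = −19×167 + 69×46
  = 69×881 − 364×167
  = −364×3691 + 1525×881
  = 1525×8263 − 3414×3691
So 3691⁻¹ ≡ −3414 ≡ 4849 (mod 8263).

4849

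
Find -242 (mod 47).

-242 = -6×47 + 40, so -242 ≡ 40 (mod 47).

40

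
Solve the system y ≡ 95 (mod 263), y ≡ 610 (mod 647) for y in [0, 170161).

16138

263⁻¹ mod 647: 263×524 ≡ 1 (mod 647), so 263⁻¹ ≡ 524.
y = 95 + 263×((610 − 95)×524 mod 647) = 95 + 263×61 = 16138.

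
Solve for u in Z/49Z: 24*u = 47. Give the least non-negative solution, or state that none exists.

4

gcd(24, 49) = 1, so a unique solution mod 49 exists.
24⁻¹ ≡ 47 (mod 49).
u ≡ 47*47 ≡ 4 (mod 49).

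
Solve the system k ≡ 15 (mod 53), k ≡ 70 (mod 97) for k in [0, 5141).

1234

53⁻¹ mod 97: 53*11 ≡ 1 (mod 97), so 53⁻¹ ≡ 11.
k = 15 + 53*((70 − 15)*11 mod 97) = 15 + 53*23 = 1234.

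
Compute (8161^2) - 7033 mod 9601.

2352

(8161)^2 ≡ 9385 (mod 9601)
9385 - 7033 = 2352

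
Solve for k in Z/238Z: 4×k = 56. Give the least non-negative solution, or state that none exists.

gcd(4, 238) = 2, and 2 | 56, so solutions exist.
Divide through by 2: 2×k ≡ 28 mod 119.
2⁻¹ ≡ 60 (mod 119).
k ≡ 60×28 ≡ 14 (mod 119).
The smallest non-negative solution is k = 14.

14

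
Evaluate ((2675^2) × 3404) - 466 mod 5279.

2877

(2675)^2 ≡ 2580 (mod 5279)
2580 × 3404 = 8782320 ≡ 3343 (mod 5279)
3343 - 466 = 2877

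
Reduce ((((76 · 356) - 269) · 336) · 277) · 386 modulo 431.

378

76 · 356 = 27056 ≡ 334 (mod 431)
334 - 269 = 65
65 · 336 = 21840 ≡ 290 (mod 431)
290 · 277 = 80330 ≡ 164 (mod 431)
164 · 386 = 63304 ≡ 378 (mod 431)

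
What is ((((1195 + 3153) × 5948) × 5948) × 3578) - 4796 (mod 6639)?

1195 + 3153 = 4348
4348 × 5948 = 25861904 ≡ 2999 (mod 6639)
2999 × 5948 = 17838052 ≡ 5698 (mod 6639)
5698 × 3578 = 20387444 ≡ 5714 (mod 6639)
5714 - 4796 = 918

918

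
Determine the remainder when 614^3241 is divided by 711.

Compute successive squares:
3241 in binary is 110010101001, i.e. 3241 = 2048 + 1024 + 128 + 32 + 8 + 1.
614^1 ≡ 614 (mod 711)
614^2 ≡ 614^2 = 376996 ≡ 166 (mod 711)
614^4 ≡ 166^2 = 27556 ≡ 538 (mod 711)
614^8 ≡ 538^2 = 289444 ≡ 67 (mod 711)
614^16 ≡ 67^2 = 4489 ≡ 223 (mod 711)
614^32 ≡ 223^2 = 49729 ≡ 670 (mod 711)
614^64 ≡ 670^2 = 448900 ≡ 259 (mod 711)
614^128 ≡ 259^2 = 67081 ≡ 247 (mod 711)
614^256 ≡ 247^2 = 61009 ≡ 574 (mod 711)
614^512 ≡ 574^2 = 329476 ≡ 283 (mod 711)
614^1024 ≡ 283^2 = 80089 ≡ 457 (mod 711)
614^2048 ≡ 457^2 = 208849 ≡ 526 (mod 711)
614^3241 = 614^2048 * 614^1024 * 614^128 * 614^32 * 614^8 * 614^1 ≡ 526 * 457 * 247 * 670 * 67 * 614 (mod 711).
Accumulate the product:
526 * 457 = 240382 ≡ 64
64 * 247 = 15808 ≡ 166
166 * 670 = 111220 ≡ 304
304 * 67 = 20368 ≡ 460
460 * 614 = 282440 ≡ 173

173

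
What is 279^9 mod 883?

350

Using repeated squaring:
279^1 ≡ 279 (mod 883)
279^2 ≡ 279^2 = 77841 ≡ 137 (mod 883)
279^4 ≡ 137^2 = 18769 ≡ 226 (mod 883)
279^8 ≡ 226^2 = 51076 ≡ 745 (mod 883)
279^9 = 279^8 · 279^1 ≡ 745 · 279 (mod 883).
745 · 279 = 207855 ≡ 350 (mod 883).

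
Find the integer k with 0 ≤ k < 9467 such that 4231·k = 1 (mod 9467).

1705

Apply the Euclidean algorithm and back-substitute:
9467 = 2·4231 + 1005
4231 = 4·1005 + 211
1005 = 4·211 + 161
211 = 1·161 + 50
161 = 3·50 + 11
50 = 4·11 + 6
11 = 1·6 + 5
6 = 1·5 + 1
5 = 5·1 + 0
gcd(4231, 9467) = 1, so the inverse exists.
Back-substitute for 1:
1 = 1·6 − 1·5
  = −1·11 + 2·6
  = 2·50 − 9·11
  = −9·161 + 29·50
  = 29·211 − 38·161
  = −38·1005 + 181·211
  = 181·4231 − 762·1005
  = −762·9467 + 1705·4231
So 4231⁻¹ ≡ 1705 (mod 9467).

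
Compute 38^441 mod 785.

Using repeated squaring:
441 in binary is 110111001, i.e. 441 = 256 + 128 + 32 + 16 + 8 + 1.
38^1 ≡ 38 (mod 785)
38^2 ≡ 38^2 = 1444 ≡ 659 (mod 785)
38^4 ≡ 659^2 = 434281 ≡ 176 (mod 785)
38^8 ≡ 176^2 = 30976 ≡ 361 (mod 785)
38^16 ≡ 361^2 = 130321 ≡ 11 (mod 785)
38^32 ≡ 11^2 = 121 (mod 785)
38^64 ≡ 121^2 = 14641 ≡ 511 (mod 785)
38^128 ≡ 511^2 = 261121 ≡ 501 (mod 785)
38^256 ≡ 501^2 = 251001 ≡ 586 (mod 785)
38^441 = 38^256 × 38^128 × 38^32 × 38^16 × 38^8 × 38^1 ≡ 586 × 501 × 121 × 11 × 361 × 38 (mod 785).
Accumulate the product:
586 × 501 = 293586 ≡ 781
781 × 121 = 94501 ≡ 301
301 × 11 = 3311 ≡ 171
171 × 361 = 61731 ≡ 501
501 × 38 = 19038 ≡ 198

198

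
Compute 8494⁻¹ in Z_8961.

1324

8961 = 1×8494 + 467
8494 = 18×467 + 88
467 = 5×88 + 27
88 = 3×27 + 7
27 = 3×7 + 6
7 = 1×6 + 1
6 = 6×1 + 0
gcd(8494, 8961) = 1, so the inverse exists.
Bézout: 1 = −1255×8961 + 1324×8494.
So 8494⁻¹ ≡ 1324 (mod 8961).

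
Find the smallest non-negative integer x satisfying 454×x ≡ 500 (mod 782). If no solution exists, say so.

gcd(454, 782) = 2, and 2 | 500, so solutions exist.
Divide through by 2: 227×x = 250 (mod 391).
227⁻¹ ≡ 360 (mod 391).
x ≡ 360×250 ≡ 70 (mod 391).
The smallest non-negative solution is x = 70.

70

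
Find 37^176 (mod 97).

62

Using repeated squaring:
176 in binary is 10110000, i.e. 176 = 128 + 32 + 16.
37^1 ≡ 37 (mod 97)
37^2 ≡ 37^2 = 1369 ≡ 11 (mod 97)
37^4 ≡ 11^2 = 121 ≡ 24 (mod 97)
37^8 ≡ 24^2 = 576 ≡ 91 (mod 97)
37^16 ≡ 91^2 = 8281 ≡ 36 (mod 97)
37^32 ≡ 36^2 = 1296 ≡ 35 (mod 97)
37^64 ≡ 35^2 = 1225 ≡ 61 (mod 97)
37^128 ≡ 61^2 = 3721 ≡ 35 (mod 97)
37^176 = 37^128 * 37^32 * 37^16 ≡ 35 * 35 * 36 (mod 97).
Accumulate the product:
35 * 35 = 1225 ≡ 61
61 * 36 = 2196 ≡ 62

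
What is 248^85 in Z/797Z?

Compute successive squares:
85 in binary is 1010101, i.e. 85 = 64 + 16 + 4 + 1.
248^1 ≡ 248 (mod 797)
248^2 ≡ 248^2 = 61504 ≡ 135 (mod 797)
248^4 ≡ 135^2 = 18225 ≡ 691 (mod 797)
248^8 ≡ 691^2 = 477481 ≡ 78 (mod 797)
248^16 ≡ 78^2 = 6084 ≡ 505 (mod 797)
248^32 ≡ 505^2 = 255025 ≡ 782 (mod 797)
248^64 ≡ 782^2 = 611524 ≡ 225 (mod 797)
248^85 = 248^64 · 248^16 · 248^4 · 248^1 ≡ 225 · 505 · 691 · 248 (mod 797).
Accumulate the product:
225 · 505 = 113625 ≡ 451
451 · 691 = 311641 ≡ 14
14 · 248 = 3472 ≡ 284

284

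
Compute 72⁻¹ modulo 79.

45

By the extended Euclidean algorithm:
79 = 1×72 + 7
72 = 10×7 + 2
7 = 3×2 + 1
2 = 2×1 + 0
gcd(72, 79) = 1, so the inverse exists.
Back-substitute for 1:
1 = 1×7 − 3×2
  = −3×72 + 31×7
  = 31×79 − 34×72
So 72⁻¹ ≡ −34 ≡ 45 (mod 79).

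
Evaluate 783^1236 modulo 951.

699

Compute successive squares:
1236 in binary is 10011010100, i.e. 1236 = 1024 + 128 + 64 + 16 + 4.
783^1 ≡ 783 (mod 951)
783^2 ≡ 783^2 = 613089 ≡ 645 (mod 951)
783^4 ≡ 645^2 = 416025 ≡ 438 (mod 951)
783^8 ≡ 438^2 = 191844 ≡ 693 (mod 951)
783^16 ≡ 693^2 = 480249 ≡ 945 (mod 951)
783^32 ≡ 945^2 = 893025 ≡ 36 (mod 951)
783^64 ≡ 36^2 = 1296 ≡ 345 (mod 951)
783^128 ≡ 345^2 = 119025 ≡ 150 (mod 951)
783^256 ≡ 150^2 = 22500 ≡ 627 (mod 951)
783^512 ≡ 627^2 = 393129 ≡ 366 (mod 951)
783^1024 ≡ 366^2 = 133956 ≡ 816 (mod 951)
783^1236 = 783^1024 * 783^128 * 783^64 * 783^16 * 783^4 ≡ 816 * 150 * 345 * 945 * 438 (mod 951).
Accumulate the product:
816 * 150 = 122400 ≡ 672
672 * 345 = 231840 ≡ 747
747 * 945 = 705915 ≡ 273
273 * 438 = 119574 ≡ 699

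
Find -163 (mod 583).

-163 = -1×583 + 420, so -163 ≡ 420 (mod 583).

420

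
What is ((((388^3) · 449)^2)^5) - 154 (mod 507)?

141

(388)^3 ≡ 109 (mod 507)
109 · 449 = 48941 ≡ 269 (mod 507)
(269)^2 ≡ 367 (mod 507)
(367)^5 ≡ 295 (mod 507)
295 - 154 = 141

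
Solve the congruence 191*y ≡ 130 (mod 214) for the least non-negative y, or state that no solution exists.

gcd(191, 214) = 1, so a unique solution mod 214 exists.
191⁻¹ ≡ 93 (mod 214).
y ≡ 93*130 ≡ 106 (mod 214).

106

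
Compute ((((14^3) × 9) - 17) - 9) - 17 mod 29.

3

(14)^3 ≡ 18 (mod 29)
18 × 9 = 162 ≡ 17 (mod 29)
17 - 17 = 0
0 - 9 = -9 ≡ 20 (mod 29)
20 - 17 = 3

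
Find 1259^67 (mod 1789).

1656

By square-and-multiply:
67 in binary is 1000011, i.e. 67 = 64 + 2 + 1.
1259^1 ≡ 1259 (mod 1789)
1259^2 ≡ 1259^2 = 1585081 ≡ 27 (mod 1789)
1259^4 ≡ 27^2 = 729 (mod 1789)
1259^8 ≡ 729^2 = 531441 ≡ 108 (mod 1789)
1259^16 ≡ 108^2 = 11664 ≡ 930 (mod 1789)
1259^32 ≡ 930^2 = 864900 ≡ 813 (mod 1789)
1259^64 ≡ 813^2 = 660969 ≡ 828 (mod 1789)
1259^67 = 1259^64 × 1259^2 × 1259^1 ≡ 828 × 27 × 1259 (mod 1789).
Accumulate the product:
828 × 27 = 22356 ≡ 888
888 × 1259 = 1117992 ≡ 1656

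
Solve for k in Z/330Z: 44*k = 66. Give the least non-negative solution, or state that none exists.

9

gcd(44, 330) = 22, and 22 | 66, so solutions exist.
Divide through by 22: 2*k ≡ 3 mod 15.
2⁻¹ ≡ 8 (mod 15).
k ≡ 8*3 ≡ 9 (mod 15).
The smallest non-negative solution is k = 9.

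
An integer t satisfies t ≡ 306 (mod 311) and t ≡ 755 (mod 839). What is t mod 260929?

240709

311⁻¹ mod 839: 311×723 ≡ 1 (mod 839), so 311⁻¹ ≡ 723.
t = 306 + 311×((755 − 306)×723 mod 839) = 306 + 311×773 = 240709.
Check: 240709 mod 311 = 306, 240709 mod 839 = 755. ✓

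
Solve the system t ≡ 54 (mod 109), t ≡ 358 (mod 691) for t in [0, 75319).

61857

109⁻¹ mod 691: 109×336 ≡ 1 (mod 691), so 109⁻¹ ≡ 336.
t = 54 + 109×((358 − 54)×336 mod 691) = 54 + 109×567 = 61857.
Check: 61857 mod 109 = 54, 61857 mod 691 = 358. ✓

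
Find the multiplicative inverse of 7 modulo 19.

Apply the Euclidean algorithm and back-substitute:
19 = 2·7 + 5
7 = 1·5 + 2
5 = 2·2 + 1
2 = 2·1 + 0
gcd(7, 19) = 1, so the inverse exists.
Back-substitute for 1:
1 = 1·5 − 2·2
  = −2·7 + 3·5
  = 3·19 − 8·7
So 7⁻¹ ≡ −8 ≡ 11 (mod 19).

11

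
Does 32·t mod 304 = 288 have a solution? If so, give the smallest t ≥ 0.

gcd(32, 304) = 16, and 16 | 288, so solutions exist.
Divide through by 16: 2·t = 18 (mod 19).
2⁻¹ ≡ 10 (mod 19).
t ≡ 10·18 ≡ 9 (mod 19).
The smallest non-negative solution is t = 9.

9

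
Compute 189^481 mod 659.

303

By square-and-multiply:
481 in binary is 111100001, i.e. 481 = 256 + 128 + 64 + 32 + 1.
189^1 ≡ 189 (mod 659)
189^2 ≡ 189^2 = 35721 ≡ 135 (mod 659)
189^4 ≡ 135^2 = 18225 ≡ 432 (mod 659)
189^8 ≡ 432^2 = 186624 ≡ 127 (mod 659)
189^16 ≡ 127^2 = 16129 ≡ 313 (mod 659)
189^32 ≡ 313^2 = 97969 ≡ 437 (mod 659)
189^64 ≡ 437^2 = 190969 ≡ 518 (mod 659)
189^128 ≡ 518^2 = 268324 ≡ 111 (mod 659)
189^256 ≡ 111^2 = 12321 ≡ 459 (mod 659)
189^481 = 189^256 * 189^128 * 189^64 * 189^32 * 189^1 ≡ 459 * 111 * 518 * 437 * 189 (mod 659).
Accumulate the product:
459 * 111 = 50949 ≡ 206
206 * 518 = 106708 ≡ 609
609 * 437 = 266133 ≡ 556
556 * 189 = 105084 ≡ 303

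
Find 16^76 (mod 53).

47

Using repeated squaring:
76 in binary is 1001100, i.e. 76 = 64 + 8 + 4.
16^1 ≡ 16 (mod 53)
16^2 ≡ 16^2 = 256 ≡ 44 (mod 53)
16^4 ≡ 44^2 = 1936 ≡ 28 (mod 53)
16^8 ≡ 28^2 = 784 ≡ 42 (mod 53)
16^16 ≡ 42^2 = 1764 ≡ 15 (mod 53)
16^32 ≡ 15^2 = 225 ≡ 13 (mod 53)
16^64 ≡ 13^2 = 169 ≡ 10 (mod 53)
16^76 = 16^64 * 16^8 * 16^4 ≡ 10 * 42 * 28 (mod 53).
Accumulate the product:
10 * 42 = 420 ≡ 49
49 * 28 = 1372 ≡ 47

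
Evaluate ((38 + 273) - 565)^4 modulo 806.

38 + 273 = 311
311 - 565 = -254 ≡ 552 (mod 806)
(552)^4 ≡ 490 (mod 806)

490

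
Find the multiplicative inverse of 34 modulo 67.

Apply the Euclidean algorithm and back-substitute:
67 = 1*34 + 33
34 = 1*33 + 1
33 = 33*1 + 0
gcd(34, 67) = 1, so the inverse exists.
Bézout: 1 = −1*67 + 2*34.
So 34⁻¹ ≡ 2 (mod 67).

2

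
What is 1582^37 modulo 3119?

Using repeated squaring:
37 in binary is 100101, i.e. 37 = 32 + 4 + 1.
1582^1 ≡ 1582 (mod 3119)
1582^2 ≡ 1582^2 = 2502724 ≡ 1286 (mod 3119)
1582^4 ≡ 1286^2 = 1653796 ≡ 726 (mod 3119)
1582^8 ≡ 726^2 = 527076 ≡ 3084 (mod 3119)
1582^16 ≡ 3084^2 = 9511056 ≡ 1225 (mod 3119)
1582^32 ≡ 1225^2 = 1500625 ≡ 386 (mod 3119)
1582^37 = 1582^32 × 1582^4 × 1582^1 ≡ 386 × 726 × 1582 (mod 3119).
Accumulate the product:
386 × 726 = 280236 ≡ 2645
2645 × 1582 = 4184390 ≡ 1811

1811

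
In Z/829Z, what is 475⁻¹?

Run the extended Euclidean algorithm:
829 = 1*475 + 354
475 = 1*354 + 121
354 = 2*121 + 112
121 = 1*112 + 9
112 = 12*9 + 4
9 = 2*4 + 1
4 = 4*1 + 0
gcd(475, 829) = 1, so the inverse exists.
Bézout: 1 = −106*829 + 185*475.
So 475⁻¹ ≡ 185 (mod 829).

185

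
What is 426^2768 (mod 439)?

372

426^1 ≡ 426 (mod 439)
426^2 ≡ 426^2 = 181476 ≡ 169 (mod 439)
426^4 ≡ 169^2 = 28561 ≡ 26 (mod 439)
426^8 ≡ 26^2 = 676 ≡ 237 (mod 439)
426^16 ≡ 237^2 = 56169 ≡ 416 (mod 439)
426^32 ≡ 416^2 = 173056 ≡ 90 (mod 439)
426^64 ≡ 90^2 = 8100 ≡ 198 (mod 439)
426^128 ≡ 198^2 = 39204 ≡ 133 (mod 439)
426^256 ≡ 133^2 = 17689 ≡ 129 (mod 439)
426^512 ≡ 129^2 = 16641 ≡ 398 (mod 439)
426^1024 ≡ 398^2 = 158404 ≡ 364 (mod 439)
426^2048 ≡ 364^2 = 132496 ≡ 357 (mod 439)
426^2768 = 426^2048 · 426^512 · 426^128 · 426^64 · 426^16 ≡ 357 · 398 · 133 · 198 · 416 (mod 439).
Accumulate the product:
357 · 398 = 142086 ≡ 289
289 · 133 = 38437 ≡ 244
244 · 198 = 48312 ≡ 22
22 · 416 = 9152 ≡ 372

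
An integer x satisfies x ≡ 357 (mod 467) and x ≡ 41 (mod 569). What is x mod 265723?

231055

467⁻¹ mod 569: 467×463 ≡ 1 (mod 569), so 467⁻¹ ≡ 463.
x = 357 + 467×((41 − 357)×463 mod 569) = 357 + 467×494 = 231055.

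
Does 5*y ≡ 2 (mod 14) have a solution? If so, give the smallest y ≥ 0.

gcd(5, 14) = 1, so a unique solution mod 14 exists.
5⁻¹ ≡ 3 (mod 14).
y ≡ 3*2 ≡ 6 (mod 14).

6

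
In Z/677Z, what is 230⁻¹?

521

Apply the Euclidean algorithm and back-substitute:
677 = 2·230 + 217
230 = 1·217 + 13
217 = 16·13 + 9
13 = 1·9 + 4
9 = 2·4 + 1
4 = 4·1 + 0
gcd(230, 677) = 1, so the inverse exists.
Bézout: 1 = 53·677 − 156·230.
So 230⁻¹ ≡ −156 ≡ 521 (mod 677).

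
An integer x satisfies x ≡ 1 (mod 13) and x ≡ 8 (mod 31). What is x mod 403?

287

13⁻¹ mod 31: 13×12 ≡ 1 (mod 31), so 13⁻¹ ≡ 12.
x = 1 + 13×((8 − 1)×12 mod 31) = 1 + 13×22 = 287.
Check: 287 mod 13 = 1, 287 mod 31 = 8. ✓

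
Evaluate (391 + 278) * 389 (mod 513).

391 + 278 = 669 ≡ 156 (mod 513)
156 * 389 = 60684 ≡ 150 (mod 513)

150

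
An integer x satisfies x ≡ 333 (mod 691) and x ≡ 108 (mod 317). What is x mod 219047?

182066

691⁻¹ mod 317: 691*89 ≡ 1 (mod 317), so 691⁻¹ ≡ 89.
x = 333 + 691*((108 − 333)*89 mod 317) = 333 + 691*263 = 182066.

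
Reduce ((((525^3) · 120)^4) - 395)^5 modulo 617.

(525)^3 ≡ 583 (mod 617)
583 · 120 = 69960 ≡ 239 (mod 617)
(239)^4 ≡ 347 (mod 617)
347 - 395 = -48 ≡ 569 (mod 617)
(569)^5 ≡ 373 (mod 617)

373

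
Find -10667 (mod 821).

-10667 = -13×821 + 6, so -10667 ≡ 6 (mod 821).

6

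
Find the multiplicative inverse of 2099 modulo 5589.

Apply the Euclidean algorithm and back-substitute:
5589 = 2*2099 + 1391
2099 = 1*1391 + 708
1391 = 1*708 + 683
708 = 1*683 + 25
683 = 27*25 + 8
25 = 3*8 + 1
8 = 8*1 + 0
gcd(2099, 5589) = 1, so the inverse exists.
Back-substitute for 1:
1 = 1*25 − 3*8
  = −3*683 + 82*25
  = 82*708 − 85*683
  = −85*1391 + 167*708
  = 167*2099 − 252*1391
  = −252*5589 + 671*2099
So 2099⁻¹ ≡ 671 (mod 5589).

671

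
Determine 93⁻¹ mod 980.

By the extended Euclidean algorithm:
980 = 10*93 + 50
93 = 1*50 + 43
50 = 1*43 + 7
43 = 6*7 + 1
7 = 7*1 + 0
gcd(93, 980) = 1, so the inverse exists.
Back-substitute for 1:
1 = 1*43 − 6*7
  = −6*50 + 7*43
  = 7*93 − 13*50
  = −13*980 + 137*93
So 93⁻¹ ≡ 137 (mod 980).

137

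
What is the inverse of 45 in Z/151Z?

By the extended Euclidean algorithm:
151 = 3×45 + 16
45 = 2×16 + 13
16 = 1×13 + 3
13 = 4×3 + 1
3 = 3×1 + 0
gcd(45, 151) = 1, so the inverse exists.
Back-substitute for 1:
1 = 1×13 − 4×3
  = −4×16 + 5×13
  = 5×45 − 14×16
  = −14×151 + 47×45
So 45⁻¹ ≡ 47 (mod 151).

47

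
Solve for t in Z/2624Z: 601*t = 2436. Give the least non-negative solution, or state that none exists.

gcd(601, 2624) = 1, so a unique solution mod 2624 exists.
601⁻¹ ≡ 489 (mod 2624).
t ≡ 489*2436 ≡ 2532 (mod 2624).

2532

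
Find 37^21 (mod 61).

37

By square-and-multiply:
37^1 ≡ 37 (mod 61)
37^2 ≡ 37^2 = 1369 ≡ 27 (mod 61)
37^4 ≡ 27^2 = 729 ≡ 58 (mod 61)
37^8 ≡ 58^2 = 3364 ≡ 9 (mod 61)
37^16 ≡ 9^2 = 81 ≡ 20 (mod 61)
37^21 = 37^16 * 37^4 * 37^1 ≡ 20 * 58 * 37 (mod 61).
Accumulate the product:
20 * 58 = 1160 ≡ 1
1 * 37 = 37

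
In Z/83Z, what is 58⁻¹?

73

Apply the Euclidean algorithm and back-substitute:
83 = 1*58 + 25
58 = 2*25 + 8
25 = 3*8 + 1
8 = 8*1 + 0
gcd(58, 83) = 1, so the inverse exists.
Back-substitute for 1:
1 = 1*25 − 3*8
  = −3*58 + 7*25
  = 7*83 − 10*58
So 58⁻¹ ≡ −10 ≡ 73 (mod 83).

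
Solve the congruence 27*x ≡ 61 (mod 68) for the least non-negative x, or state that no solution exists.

35

gcd(27, 68) = 1, so a unique solution mod 68 exists.
27⁻¹ ≡ 63 (mod 68).
x ≡ 63*61 ≡ 35 (mod 68).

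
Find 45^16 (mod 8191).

2059

By square-and-multiply:
45^1 ≡ 45 (mod 8191)
45^2 ≡ 45^2 = 2025 (mod 8191)
45^4 ≡ 2025^2 = 4100625 ≡ 5125 (mod 8191)
45^8 ≡ 5125^2 = 26265625 ≡ 5279 (mod 8191)
45^16 ≡ 5279^2 = 27867841 ≡ 2059 (mod 8191)
So 45^16 ≡ 2059 (mod 8191).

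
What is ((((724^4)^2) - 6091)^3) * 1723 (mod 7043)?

(724)^4 ≡ 5340 (mod 7043)
(5340)^2 ≡ 5536 (mod 7043)
5536 - 6091 = -555 ≡ 6488 (mod 7043)
(6488)^3 ≡ 864 (mod 7043)
864 * 1723 = 1488672 ≡ 2599 (mod 7043)

2599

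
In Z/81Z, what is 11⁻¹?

59

By the extended Euclidean algorithm:
81 = 7×11 + 4
11 = 2×4 + 3
4 = 1×3 + 1
3 = 3×1 + 0
gcd(11, 81) = 1, so the inverse exists.
Back-substitute for 1:
1 = 1×4 − 1×3
  = −1×11 + 3×4
  = 3×81 − 22×11
So 11⁻¹ ≡ −22 ≡ 59 (mod 81).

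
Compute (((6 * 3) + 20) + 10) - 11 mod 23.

14

6 * 3 = 18
18 + 20 = 38 ≡ 15 (mod 23)
15 + 10 = 25 ≡ 2 (mod 23)
2 - 11 = -9 ≡ 14 (mod 23)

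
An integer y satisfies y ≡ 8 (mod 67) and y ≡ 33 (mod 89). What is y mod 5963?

745

67⁻¹ mod 89: 67*4 ≡ 1 (mod 89), so 67⁻¹ ≡ 4.
y = 8 + 67*((33 − 8)*4 mod 89) = 8 + 67*11 = 745.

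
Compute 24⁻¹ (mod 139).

29

139 = 5·24 + 19
24 = 1·19 + 5
19 = 3·5 + 4
5 = 1·4 + 1
4 = 4·1 + 0
gcd(24, 139) = 1, so the inverse exists.
Back-substitute for 1:
1 = 1·5 − 1·4
  = −1·19 + 4·5
  = 4·24 − 5·19
  = −5·139 + 29·24
So 24⁻¹ ≡ 29 (mod 139).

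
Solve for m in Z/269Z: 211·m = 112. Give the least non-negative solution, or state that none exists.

63

gcd(211, 269) = 1, so a unique solution mod 269 exists.
211⁻¹ ≡ 51 (mod 269).
m ≡ 51·112 ≡ 63 (mod 269).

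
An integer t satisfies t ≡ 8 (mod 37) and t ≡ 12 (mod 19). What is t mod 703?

37⁻¹ mod 19: 37×18 ≡ 1 (mod 19), so 37⁻¹ ≡ 18.
t = 8 + 37×((12 − 8)×18 mod 19) = 8 + 37×15 = 563.

563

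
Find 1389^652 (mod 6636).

1089

652 in binary is 1010001100, i.e. 652 = 512 + 128 + 8 + 4.
1389^1 ≡ 1389 (mod 6636)
1389^2 ≡ 1389^2 = 1929321 ≡ 4881 (mod 6636)
1389^4 ≡ 4881^2 = 23824161 ≡ 921 (mod 6636)
1389^8 ≡ 921^2 = 848241 ≡ 5469 (mod 6636)
1389^16 ≡ 5469^2 = 29909961 ≡ 1509 (mod 6636)
1389^32 ≡ 1509^2 = 2277081 ≡ 933 (mod 6636)
1389^64 ≡ 933^2 = 870489 ≡ 1173 (mod 6636)
1389^128 ≡ 1173^2 = 1375929 ≡ 2277 (mod 6636)
1389^256 ≡ 2277^2 = 5184729 ≡ 2013 (mod 6636)
1389^512 ≡ 2013^2 = 4052169 ≡ 4209 (mod 6636)
1389^652 = 1389^512 * 1389^128 * 1389^8 * 1389^4 ≡ 4209 * 2277 * 5469 * 921 (mod 6636).
Accumulate the product:
4209 * 2277 = 9583893 ≡ 1509
1509 * 5469 = 8252721 ≡ 4173
4173 * 921 = 3843333 ≡ 1089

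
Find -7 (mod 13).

-7 = -1·13 + 6, so -7 ≡ 6 (mod 13).

6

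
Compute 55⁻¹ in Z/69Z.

64

Apply the Euclidean algorithm and back-substitute:
69 = 1·55 + 14
55 = 3·14 + 13
14 = 1·13 + 1
13 = 13·1 + 0
gcd(55, 69) = 1, so the inverse exists.
Bézout: 1 = 4·69 − 5·55.
So 55⁻¹ ≡ −5 ≡ 64 (mod 69).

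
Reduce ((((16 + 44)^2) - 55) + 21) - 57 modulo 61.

16 + 44 = 60
(60)^2 ≡ 1 (mod 61)
1 - 55 = -54 ≡ 7 (mod 61)
7 + 21 = 28
28 - 57 = -29 ≡ 32 (mod 61)

32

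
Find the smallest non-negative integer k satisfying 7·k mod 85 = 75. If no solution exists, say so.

gcd(7, 85) = 1, so a unique solution mod 85 exists.
7⁻¹ ≡ 73 (mod 85).
k ≡ 73·75 ≡ 35 (mod 85).

35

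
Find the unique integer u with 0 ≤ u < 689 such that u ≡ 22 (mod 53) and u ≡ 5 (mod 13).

499

53⁻¹ mod 13: 53×1 ≡ 1 (mod 13), so 53⁻¹ ≡ 1.
u = 22 + 53×((5 − 22)×1 mod 13) = 22 + 53×9 = 499.
Check: 499 mod 53 = 22, 499 mod 13 = 5. ✓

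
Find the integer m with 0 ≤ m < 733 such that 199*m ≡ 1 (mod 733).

733 = 3×199 + 136
199 = 1×136 + 63
136 = 2×63 + 10
63 = 6×10 + 3
10 = 3×3 + 1
3 = 3×1 + 0
gcd(199, 733) = 1, so the inverse exists.
Back-substitute for 1:
1 = 1×10 − 3×3
  = −3×63 + 19×10
  = 19×136 − 41×63
  = −41×199 + 60×136
  = 60×733 − 221×199
So 199⁻¹ ≡ −221 ≡ 512 (mod 733).

512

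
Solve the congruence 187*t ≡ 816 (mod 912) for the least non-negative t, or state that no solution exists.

336

gcd(187, 912) = 1, so a unique solution mod 912 exists.
187⁻¹ ≡ 595 (mod 912).
t ≡ 595*816 ≡ 336 (mod 912).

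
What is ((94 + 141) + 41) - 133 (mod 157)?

143

94 + 141 = 235 ≡ 78 (mod 157)
78 + 41 = 119
119 - 133 = -14 ≡ 143 (mod 157)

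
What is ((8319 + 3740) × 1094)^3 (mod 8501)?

5548

8319 + 3740 = 12059 ≡ 3558 (mod 8501)
3558 × 1094 = 3892452 ≡ 7495 (mod 8501)
(7495)^3 ≡ 5548 (mod 8501)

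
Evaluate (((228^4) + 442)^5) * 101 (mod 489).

(228)^4 ≡ 6 (mod 489)
6 + 442 = 448
(448)^5 ≡ 124 (mod 489)
124 * 101 = 12524 ≡ 299 (mod 489)

299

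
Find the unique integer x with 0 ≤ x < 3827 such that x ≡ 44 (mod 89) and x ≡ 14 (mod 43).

2981

89⁻¹ mod 43: 89·29 ≡ 1 (mod 43), so 89⁻¹ ≡ 29.
x = 44 + 89·((14 − 44)·29 mod 43) = 44 + 89·33 = 2981.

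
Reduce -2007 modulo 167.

164

-2007 = -13*167 + 164, so -2007 ≡ 164 (mod 167).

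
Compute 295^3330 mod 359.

240

3330 in binary is 110100000010, i.e. 3330 = 2048 + 1024 + 256 + 2.
295^1 ≡ 295 (mod 359)
295^2 ≡ 295^2 = 87025 ≡ 147 (mod 359)
295^4 ≡ 147^2 = 21609 ≡ 69 (mod 359)
295^8 ≡ 69^2 = 4761 ≡ 94 (mod 359)
295^16 ≡ 94^2 = 8836 ≡ 220 (mod 359)
295^32 ≡ 220^2 = 48400 ≡ 294 (mod 359)
295^64 ≡ 294^2 = 86436 ≡ 276 (mod 359)
295^128 ≡ 276^2 = 76176 ≡ 68 (mod 359)
295^256 ≡ 68^2 = 4624 ≡ 316 (mod 359)
295^512 ≡ 316^2 = 99856 ≡ 54 (mod 359)
295^1024 ≡ 54^2 = 2916 ≡ 44 (mod 359)
295^2048 ≡ 44^2 = 1936 ≡ 141 (mod 359)
295^3330 = 295^2048 * 295^1024 * 295^256 * 295^2 ≡ 141 * 44 * 316 * 147 (mod 359).
Accumulate the product:
141 * 44 = 6204 ≡ 101
101 * 316 = 31916 ≡ 324
324 * 147 = 47628 ≡ 240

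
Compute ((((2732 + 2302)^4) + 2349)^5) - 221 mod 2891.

2372

2732 + 2302 = 5034 ≡ 2143 (mod 2891)
(2143)^4 ≡ 1170 (mod 2891)
1170 + 2349 = 3519 ≡ 628 (mod 2891)
(628)^5 ≡ 2593 (mod 2891)
2593 - 221 = 2372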